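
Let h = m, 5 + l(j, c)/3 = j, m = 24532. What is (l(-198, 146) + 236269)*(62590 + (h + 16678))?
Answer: 24461508000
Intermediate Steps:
l(j, c) = -15 + 3*j
h = 24532
(l(-198, 146) + 236269)*(62590 + (h + 16678)) = ((-15 + 3*(-198)) + 236269)*(62590 + (24532 + 16678)) = ((-15 - 594) + 236269)*(62590 + 41210) = (-609 + 236269)*103800 = 235660*103800 = 24461508000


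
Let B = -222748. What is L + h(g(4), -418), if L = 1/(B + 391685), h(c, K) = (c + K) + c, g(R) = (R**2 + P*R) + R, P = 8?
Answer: -53046217/168937 ≈ -314.00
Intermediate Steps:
g(R) = R**2 + 9*R (g(R) = (R**2 + 8*R) + R = R**2 + 9*R)
h(c, K) = K + 2*c (h(c, K) = (K + c) + c = K + 2*c)
L = 1/168937 (L = 1/(-222748 + 391685) = 1/168937 ≈ 5.9194e-6)
L + h(g(4), -418) = 1/168937 + (-418 + 2*(4*(9 + 4))) = 1/168937 + (-418 + 2*(4*13)) = 1/168937 + (-418 + 2*52) = 1/168937 + (-418 + 104) = 1/168937 - 314 = -53046217/168937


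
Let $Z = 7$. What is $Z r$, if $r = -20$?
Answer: $-140$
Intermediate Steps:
$Z r = 7 \left(-20\right) = -140$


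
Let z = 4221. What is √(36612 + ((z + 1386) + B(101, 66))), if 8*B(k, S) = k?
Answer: √675706/4 ≈ 205.50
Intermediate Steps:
B(k, S) = k/8
√(36612 + ((z + 1386) + B(101, 66))) = √(36612 + ((4221 + 1386) + (⅛)*101)) = √(36612 + (5607 + 101/8)) = √(36612 + 44957/8) = √(337853/8) = √675706/4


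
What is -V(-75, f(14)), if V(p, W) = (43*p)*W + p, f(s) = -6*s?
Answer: -270825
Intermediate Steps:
V(p, W) = p + 43*W*p (V(p, W) = 43*W*p + p = p + 43*W*p)
-V(-75, f(14)) = -(-75)*(1 + 43*(-6*14)) = -(-75)*(1 + 43*(-84)) = -(-75)*(1 - 3612) = -(-75)*(-3611) = -1*270825 = -270825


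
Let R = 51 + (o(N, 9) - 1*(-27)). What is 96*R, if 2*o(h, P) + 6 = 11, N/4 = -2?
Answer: 7728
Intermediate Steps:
N = -8 (N = 4*(-2) = -8)
o(h, P) = 5/2 (o(h, P) = -3 + (½)*11 = -3 + 11/2 = 5/2)
R = 161/2 (R = 51 + (5/2 - 1*(-27)) = 51 + (5/2 + 27) = 51 + 59/2 = 161/2 ≈ 80.500)
96*R = 96*(161/2) = 7728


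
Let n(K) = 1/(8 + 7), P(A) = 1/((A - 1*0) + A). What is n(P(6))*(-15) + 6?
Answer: 5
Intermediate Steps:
P(A) = 1/(2*A) (P(A) = 1/((A + 0) + A) = 1/(A + A) = 1/(2*A))
n(K) = 1/15
n(P(6))*(-15) + 6 = (1/15)*(-15) + 6 = -1 + 6 = 5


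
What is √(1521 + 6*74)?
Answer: √1965 ≈ 44.328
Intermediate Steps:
√(1521 + 6*74) = √(1521 + 444) = √1965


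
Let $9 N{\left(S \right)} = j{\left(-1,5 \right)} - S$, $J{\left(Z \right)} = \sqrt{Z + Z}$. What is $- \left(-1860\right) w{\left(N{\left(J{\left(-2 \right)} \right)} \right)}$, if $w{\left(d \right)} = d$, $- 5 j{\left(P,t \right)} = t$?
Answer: $- \frac{620}{3} - \frac{1240 i}{3} \approx -206.67 - 413.33 i$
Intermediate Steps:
$J{\left(Z \right)} = \sqrt{2} \sqrt{Z}$ ($J{\left(Z \right)} = \sqrt{2 Z} = \sqrt{2} \sqrt{Z}$)
$j{\left(P,t \right)} = - \frac{t}{5}$
$N{\left(S \right)} = - \frac{1}{9} - \frac{S}{9}$ ($N{\left(S \right)} = \frac{\left(- \frac{1}{5}\right) 5 - S}{9} = \frac{-1 - S}{9} = - \frac{1}{9} - \frac{S}{9}$)
$- \left(-1860\right) w{\left(N{\left(J{\left(-2 \right)} \right)} \right)} = - \left(-1860\right) \left(- \frac{1}{9} - \frac{\sqrt{2} \sqrt{-2}}{9}\right) = - \left(-1860\right) \left(- \frac{1}{9} - \frac{\sqrt{2} i \sqrt{2}}{9}\right) = - \left(-1860\right) \left(- \frac{1}{9} - \frac{2 i}{9}\right) = - (\frac{620}{3} + \frac{1240 i}{3}) = - \frac{620}{3} - \frac{1240 i}{3}$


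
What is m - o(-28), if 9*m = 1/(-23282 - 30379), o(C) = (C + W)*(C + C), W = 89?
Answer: 1649753783/482949 ≈ 3416.0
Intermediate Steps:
o(C) = 2*C*(89 + C) (o(C) = (C + 89)*(C + C) = (89 + C)*(2*C) = 2*C*(89 + C))
m = -1/482949 (m = 1/(9*(-23282 - 30379)) = (⅑)/(-53661) = (⅑)*(-1/53661) = -1/482949 ≈ -2.0706e-6)
m - o(-28) = -1/482949 - 2*(-28)*(89 - 28) = -1/482949 - 2*(-28)*61 = -1/482949 - 1*(-3416) = -1/482949 + 3416 = 1649753783/482949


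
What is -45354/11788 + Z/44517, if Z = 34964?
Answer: -803434193/262383198 ≈ -3.0621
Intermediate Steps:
-45354/11788 + Z/44517 = -45354/11788 + 34964/44517 = -45354*1/11788 + 34964*(1/44517) = -22677/5894 + 34964/44517 = -803434193/262383198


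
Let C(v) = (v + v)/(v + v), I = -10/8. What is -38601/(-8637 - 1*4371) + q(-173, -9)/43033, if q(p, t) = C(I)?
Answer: 553709947/186591088 ≈ 2.9675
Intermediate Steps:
I = -5/4 (I = -10*1/8 = -5/4 ≈ -1.2500)
C(v) = 1 (C(v) = (2*v)/((2*v)) = (2*v)*(1/(2*v)) = 1)
q(p, t) = 1
-38601/(-8637 - 1*4371) + q(-173, -9)/43033 = -38601/(-8637 - 1*4371) + 1/43033 = -38601/(-8637 - 4371) + 1*(1/43033) = -38601/(-13008) + 1/43033 = -38601*(-1/13008) + 1/43033 = 12867/4336 + 1/43033 = 553709947/186591088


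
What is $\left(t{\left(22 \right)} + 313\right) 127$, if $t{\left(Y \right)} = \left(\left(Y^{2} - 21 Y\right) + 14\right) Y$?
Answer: $140335$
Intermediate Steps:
$t{\left(Y \right)} = Y \left(14 + Y^{2} - 21 Y\right)$ ($t{\left(Y \right)} = \left(14 + Y^{2} - 21 Y\right) Y = Y \left(14 + Y^{2} - 21 Y\right)$)
$\left(t{\left(22 \right)} + 313\right) 127 = \left(22 \left(14 + 22^{2} - 462\right) + 313\right) 127 = \left(22 \left(14 + 484 - 462\right) + 313\right) 127 = \left(22 \cdot 36 + 313\right) 127 = \left(792 + 313\right) 127 = 1105 \cdot 127 = 140335$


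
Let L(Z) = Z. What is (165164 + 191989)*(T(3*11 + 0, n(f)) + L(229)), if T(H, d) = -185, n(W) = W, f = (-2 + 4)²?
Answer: 15714732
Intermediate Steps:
f = 4 (f = 2² = 4)
(165164 + 191989)*(T(3*11 + 0, n(f)) + L(229)) = (165164 + 191989)*(-185 + 229) = 357153*44 = 15714732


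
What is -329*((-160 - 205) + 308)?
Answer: 18753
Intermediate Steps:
-329*((-160 - 205) + 308) = -329*(-365 + 308) = -329*(-57) = 18753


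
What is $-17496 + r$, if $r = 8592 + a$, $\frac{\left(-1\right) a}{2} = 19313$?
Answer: $-47530$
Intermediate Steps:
$a = -38626$ ($a = \left(-2\right) 19313 = -38626$)
$r = -30034$ ($r = 8592 - 38626 = -30034$)
$-17496 + r = -17496 - 30034 = -47530$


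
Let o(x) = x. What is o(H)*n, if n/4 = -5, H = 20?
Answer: -400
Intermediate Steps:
n = -20 (n = 4*(-5) = -20)
o(H)*n = 20*(-20) = -400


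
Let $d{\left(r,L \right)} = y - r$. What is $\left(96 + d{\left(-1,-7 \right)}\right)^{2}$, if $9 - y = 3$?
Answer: $10609$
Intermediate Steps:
$y = 6$ ($y = 9 - 3 = 6$)
$d{\left(r,L \right)} = 6 - r$
$\left(96 + d{\left(-1,-7 \right)}\right)^{2} = \left(96 + \left(6 - -1\right)\right)^{2} = \left(96 + \left(6 + 1\right)\right)^{2} = \left(96 + 7\right)^{2} = 103^{2} = 10609$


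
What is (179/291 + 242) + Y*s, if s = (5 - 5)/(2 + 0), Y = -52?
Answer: 70601/291 ≈ 242.62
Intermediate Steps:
s = 0 (s = 0/2 = 0*(½) = 0)
(179/291 + 242) + Y*s = (179/291 + 242) - 52*0 = (179*(1/291) + 242) + 0 = (179/291 + 242) + 0 = 70601/291 + 0 = 70601/291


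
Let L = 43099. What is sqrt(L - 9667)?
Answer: 2*sqrt(8358) ≈ 182.84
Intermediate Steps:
sqrt(L - 9667) = sqrt(43099 - 9667) = sqrt(33432) = 2*sqrt(8358)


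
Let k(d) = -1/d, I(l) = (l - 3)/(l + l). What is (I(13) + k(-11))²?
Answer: 4624/20449 ≈ 0.22612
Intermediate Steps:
I(l) = (-3 + l)/(2*l) (I(l) = (-3 + l)/((2*l)) = (-3 + l)*(1/(2*l)) = (-3 + l)/(2*l))
(I(13) + k(-11))² = ((½)*(-3 + 13)/13 - 1/(-11))² = ((½)*(1/13)*10 - 1*(-1/11))² = (5/13 + 1/11)² = (68/143)² = 4624/20449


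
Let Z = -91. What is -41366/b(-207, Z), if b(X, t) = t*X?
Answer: -3182/1449 ≈ -2.1960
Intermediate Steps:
b(X, t) = X*t
-41366/b(-207, Z) = -41366/((-207*(-91))) = -41366/18837 = -41366*1/18837 = -3182/1449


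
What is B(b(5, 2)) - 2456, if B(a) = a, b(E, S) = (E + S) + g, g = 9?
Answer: -2440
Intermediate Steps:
b(E, S) = 9 + E + S (b(E, S) = (E + S) + 9 = 9 + E + S)
B(b(5, 2)) - 2456 = (9 + 5 + 2) - 2456 = 16 - 2456 = -2440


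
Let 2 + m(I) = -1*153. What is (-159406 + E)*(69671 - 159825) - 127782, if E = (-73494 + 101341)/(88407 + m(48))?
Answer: 634131758442273/44126 ≈ 1.4371e+10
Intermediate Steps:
m(I) = -155 (m(I) = -2 - 1*153 = -2 - 153 = -155)
E = 27847/88252 (E = (-73494 + 101341)/(88407 - 155) = 27847/88252 ≈ 0.31554)
(-159406 + E)*(69671 - 159825) - 127782 = (-159406 + 27847/88252)*(69671 - 159825) - 127782 = -14067870465/88252*(-90154) - 127782 = 634137396950805/44126 - 127782 = 634131758442273/44126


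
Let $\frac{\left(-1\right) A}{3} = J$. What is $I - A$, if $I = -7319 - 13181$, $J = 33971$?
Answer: $81413$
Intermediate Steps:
$A = -101913$ ($A = \left(-3\right) 33971 = -101913$)
$I = -20500$
$I - A = -20500 - -101913 = -20500 + 101913 = 81413$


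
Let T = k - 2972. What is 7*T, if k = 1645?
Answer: -9289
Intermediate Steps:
T = -1327 (T = 1645 - 2972 = -1327)
7*T = 7*(-1327) = -9289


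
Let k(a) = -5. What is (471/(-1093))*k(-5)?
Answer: 2355/1093 ≈ 2.1546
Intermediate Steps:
(471/(-1093))*k(-5) = (471/(-1093))*(-5) = (471*(-1/1093))*(-5) = -471/1093*(-5) = 2355/1093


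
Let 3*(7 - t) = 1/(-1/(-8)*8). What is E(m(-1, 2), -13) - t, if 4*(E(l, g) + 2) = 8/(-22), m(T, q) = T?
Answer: -289/33 ≈ -8.7576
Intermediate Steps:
E(l, g) = -23/11 (E(l, g) = -2 + (8/(-22))/4 = -2 + (8*(-1/22))/4 = -2 + (¼)*(-4/11) = -2 - 1/11 = -23/11)
t = 20/3 (t = 7 - 1/(3*1) = 7 - ⅓/1 = 7 - ⅓*1 = 7 - ⅓ = 20/3 ≈ 6.6667)
E(m(-1, 2), -13) - t = -23/11 - 1*20/3 = -23/11 - 20/3 = -289/33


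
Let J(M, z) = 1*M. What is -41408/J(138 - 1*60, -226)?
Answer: -20704/39 ≈ -530.87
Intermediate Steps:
J(M, z) = M
-41408/J(138 - 1*60, -226) = -41408/(138 - 1*60) = -41408/(138 - 60) = -41408/78 = -41408*1/78 = -20704/39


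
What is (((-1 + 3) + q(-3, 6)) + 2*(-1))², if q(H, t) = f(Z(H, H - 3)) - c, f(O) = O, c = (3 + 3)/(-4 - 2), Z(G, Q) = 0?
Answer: 1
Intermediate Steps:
c = -1 (c = 6/(-6) = 6*(-⅙) = -1)
q(H, t) = 1 (q(H, t) = 0 - 1*(-1) = 0 + 1 = 1)
(((-1 + 3) + q(-3, 6)) + 2*(-1))² = (((-1 + 3) + 1) + 2*(-1))² = ((2 + 1) - 2)² = (3 - 2)² = 1² = 1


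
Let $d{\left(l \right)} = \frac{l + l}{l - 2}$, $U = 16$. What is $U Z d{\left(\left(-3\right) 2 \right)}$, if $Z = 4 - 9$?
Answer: $-120$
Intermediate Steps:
$d{\left(l \right)} = \frac{2 l}{-2 + l}$
$Z = -5$ ($Z = 4 - 9 = -5$)
$U Z d{\left(\left(-3\right) 2 \right)} = 16 \left(-5\right) \frac{2 \left(\left(-3\right) 2\right)}{-2 - 6} = - 80 \cdot 2 \left(-6\right) \frac{1}{-2 - 6} = - 80 \cdot 2 \left(-6\right) \frac{1}{-8} = - 80 \cdot 2 \left(-6\right) \left(- \frac{1}{8}\right) = \left(-80\right) \frac{3}{2} = -120$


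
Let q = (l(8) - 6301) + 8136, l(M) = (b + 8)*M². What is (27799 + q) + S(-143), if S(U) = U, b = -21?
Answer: 28659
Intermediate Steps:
l(M) = -13*M² (l(M) = (-21 + 8)*M² = -13*M²)
q = 1003 (q = (-13*8² - 6301) + 8136 = (-13*64 - 6301) + 8136 = (-832 - 6301) + 8136 = -7133 + 8136 = 1003)
(27799 + q) + S(-143) = (27799 + 1003) - 143 = 28802 - 143 = 28659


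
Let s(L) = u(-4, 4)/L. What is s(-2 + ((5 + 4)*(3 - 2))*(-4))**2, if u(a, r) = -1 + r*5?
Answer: 1/4 ≈ 0.25000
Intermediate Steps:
u(a, r) = -1 + 5*r
s(L) = 19/L (s(L) = (-1 + 5*4)/L = (-1 + 20)/L = 19/L)
s(-2 + ((5 + 4)*(3 - 2))*(-4))**2 = (19/(-2 + ((5 + 4)*(3 - 2))*(-4)))**2 = (19/(-2 + (9*1)*(-4)))**2 = (19/(-2 + 9*(-4)))**2 = (19/(-2 - 36))**2 = (19/(-38))**2 = (19*(-1/38))**2 = (-1/2)**2 = 1/4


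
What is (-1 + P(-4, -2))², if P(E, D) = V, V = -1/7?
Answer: 64/49 ≈ 1.3061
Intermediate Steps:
V = -⅐ (V = -1*⅐ = -⅐ ≈ -0.14286)
P(E, D) = -⅐
(-1 + P(-4, -2))² = (-1 - ⅐)² = (-8/7)² = 64/49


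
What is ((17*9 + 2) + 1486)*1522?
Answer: 2497602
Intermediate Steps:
((17*9 + 2) + 1486)*1522 = ((153 + 2) + 1486)*1522 = (155 + 1486)*1522 = 1641*1522 = 2497602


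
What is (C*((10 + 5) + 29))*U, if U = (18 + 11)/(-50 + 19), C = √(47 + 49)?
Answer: -5104*√6/31 ≈ -403.30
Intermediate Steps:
C = 4*√6 (C = √96 = 4*√6 ≈ 9.7980)
U = -29/31 (U = 29/(-31) = 29*(-1/31) = -29/31 ≈ -0.93548)
(C*((10 + 5) + 29))*U = ((4*√6)*((10 + 5) + 29))*(-29/31) = ((4*√6)*(15 + 29))*(-29/31) = ((4*√6)*44)*(-29/31) = (176*√6)*(-29/31) = -5104*√6/31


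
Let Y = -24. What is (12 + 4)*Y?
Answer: -384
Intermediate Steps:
(12 + 4)*Y = (12 + 4)*(-24) = 16*(-24) = -384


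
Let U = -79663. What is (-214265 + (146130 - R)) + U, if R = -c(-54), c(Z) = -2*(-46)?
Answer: -147706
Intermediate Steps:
c(Z) = 92
R = -92 (R = -1*92 = -92)
(-214265 + (146130 - R)) + U = (-214265 + (146130 - 1*(-92))) - 79663 = (-214265 + (146130 + 92)) - 79663 = (-214265 + 146222) - 79663 = -68043 - 79663 = -147706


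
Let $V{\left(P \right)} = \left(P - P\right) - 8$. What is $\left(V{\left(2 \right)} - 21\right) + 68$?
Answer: $39$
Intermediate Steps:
$V{\left(P \right)} = -8$ ($V{\left(P \right)} = 0 - 8 = -8$)
$\left(V{\left(2 \right)} - 21\right) + 68 = \left(-8 - 21\right) + 68 = -29 + 68 = 39$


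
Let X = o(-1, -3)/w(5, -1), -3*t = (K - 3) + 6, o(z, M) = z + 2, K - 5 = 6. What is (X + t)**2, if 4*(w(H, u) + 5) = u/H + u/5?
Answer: 61504/2601 ≈ 23.646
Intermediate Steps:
K = 11 (K = 5 + 6 = 11)
w(H, u) = -5 + u/20 + u/(4*H) (w(H, u) = -5 + (u/H + u/5)/4 = -5 + (u/5 + u/H)/4 = -5 + (u/20 + u/(4*H)) = -5 + u/20 + u/(4*H))
o(z, M) = 2 + z
t = -14/3 (t = -((11 - 3) + 6)/3 = -(8 + 6)/3 = -1/3*14 = -14/3 ≈ -4.6667)
X = -10/51 (X = (2 - 1)/(-5 + (1/20)*(-1) + (1/4)*(-1)/5) = 1/(-5 - 1/20 + (1/4)*(-1)*(1/5)) = 1/(-5 - 1/20 - 1/20) = 1/(-51/10) = 1*(-10/51) = -10/51 ≈ -0.19608)
(X + t)**2 = (-10/51 - 14/3)**2 = (-248/51)**2 = 61504/2601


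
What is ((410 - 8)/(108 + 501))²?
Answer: 17956/41209 ≈ 0.43573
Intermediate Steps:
((410 - 8)/(108 + 501))² = (402/609)² = (402*(1/609))² = (134/203)² = 17956/41209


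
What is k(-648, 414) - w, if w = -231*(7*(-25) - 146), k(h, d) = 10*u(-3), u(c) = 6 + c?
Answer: -74121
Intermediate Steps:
k(h, d) = 30 (k(h, d) = 10*(6 - 3) = 10*3 = 30)
w = 74151 (w = -231*(-175 - 146) = -231*(-321) = 74151)
k(-648, 414) - w = 30 - 1*74151 = 30 - 74151 = -74121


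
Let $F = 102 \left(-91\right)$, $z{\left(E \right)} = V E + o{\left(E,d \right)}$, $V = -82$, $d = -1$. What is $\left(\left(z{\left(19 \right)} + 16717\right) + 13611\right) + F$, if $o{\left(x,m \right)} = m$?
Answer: $19487$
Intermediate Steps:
$z{\left(E \right)} = -1 - 82 E$ ($z{\left(E \right)} = - 82 E - 1 = -1 - 82 E$)
$F = -9282$
$\left(\left(z{\left(19 \right)} + 16717\right) + 13611\right) + F = \left(\left(\left(-1 - 1558\right) + 16717\right) + 13611\right) - 9282 = \left(\left(-1559 + 16717\right) + 13611\right) - 9282 = \left(15158 + 13611\right) - 9282 = 28769 - 9282 = 19487$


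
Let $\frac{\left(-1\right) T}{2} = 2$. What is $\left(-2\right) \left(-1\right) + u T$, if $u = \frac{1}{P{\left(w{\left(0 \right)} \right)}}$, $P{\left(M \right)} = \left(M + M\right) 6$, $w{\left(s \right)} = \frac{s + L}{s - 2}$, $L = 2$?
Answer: $\frac{7}{3} \approx 2.3333$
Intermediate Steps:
$w{\left(s \right)} = \frac{2 + s}{-2 + s}$ ($w{\left(s \right)} = \frac{s + 2}{s - 2} = \frac{2 + s}{-2 + s}$)
$P{\left(M \right)} = 12 M$ ($P{\left(M \right)} = 2 M 6 = 12 M$)
$u = - \frac{1}{12}$ ($u = \frac{1}{12 \frac{2 + 0}{-2 + 0}} = \frac{1}{12 \frac{1}{-2} \cdot 2} = \frac{1}{12 \left(\left(- \frac{1}{2}\right) 2\right)} = \frac{1}{12 \left(-1\right)} = \frac{1}{-12} = - \frac{1}{12} \approx -0.083333$)
$T = -4$ ($T = \left(-2\right) 2 = -4$)
$\left(-2\right) \left(-1\right) + u T = \left(-2\right) \left(-1\right) - - \frac{1}{3} = 2 + \frac{1}{3} = \frac{7}{3}$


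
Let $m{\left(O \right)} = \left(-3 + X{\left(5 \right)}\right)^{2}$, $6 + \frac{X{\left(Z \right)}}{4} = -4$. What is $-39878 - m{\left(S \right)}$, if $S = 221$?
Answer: $-41727$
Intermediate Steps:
$X{\left(Z \right)} = -40$ ($X{\left(Z \right)} = -24 + 4 \left(-4\right) = -24 - 16 = -40$)
$m{\left(O \right)} = 1849$ ($m{\left(O \right)} = \left(-3 - 40\right)^{2} = \left(-43\right)^{2} = 1849$)
$-39878 - m{\left(S \right)} = -39878 - 1849 = -41727$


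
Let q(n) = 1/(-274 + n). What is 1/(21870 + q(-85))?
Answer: 359/7851329 ≈ 4.5725e-5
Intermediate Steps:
1/(21870 + q(-85)) = 1/(21870 + 1/(-274 - 85)) = 1/(21870 + 1/(-359)) = 1/(21870 - 1/359) = 1/(7851329/359) = 359/7851329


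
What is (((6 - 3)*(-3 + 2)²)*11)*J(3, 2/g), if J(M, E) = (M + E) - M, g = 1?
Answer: 66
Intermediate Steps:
J(M, E) = E (J(M, E) = (E + M) - M = E)
(((6 - 3)*(-3 + 2)²)*11)*J(3, 2/g) = (((6 - 3)*(-3 + 2)²)*11)*(2/1) = ((3*(-1)²)*11)*(2*1) = ((3*1)*11)*2 = (3*11)*2 = 33*2 = 66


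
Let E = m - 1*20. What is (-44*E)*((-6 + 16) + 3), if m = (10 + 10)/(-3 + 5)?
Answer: 5720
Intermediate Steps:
m = 10 (m = 20/2 = 20*(½) = 10)
E = -10 (E = 10 - 1*20 = 10 - 20 = -10)
(-44*E)*((-6 + 16) + 3) = (-44*(-10))*((-6 + 16) + 3) = 440*(10 + 3) = 440*13 = 5720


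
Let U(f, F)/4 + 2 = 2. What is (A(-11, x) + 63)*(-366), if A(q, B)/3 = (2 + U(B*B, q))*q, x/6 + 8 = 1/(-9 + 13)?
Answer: 1098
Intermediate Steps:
U(f, F) = 0 (U(f, F) = -8 + 4*2 = -8 + 8 = 0)
x = -93/2 (x = -48 + 6/(-9 + 13) = -48 + 6/4 = -48 + 6*(¼) = -48 + 3/2 = -93/2 ≈ -46.500)
A(q, B) = 6*q (A(q, B) = 3*((2 + 0)*q) = 3*(2*q) = 6*q)
(A(-11, x) + 63)*(-366) = (6*(-11) + 63)*(-366) = (-66 + 63)*(-366) = -3*(-366) = 1098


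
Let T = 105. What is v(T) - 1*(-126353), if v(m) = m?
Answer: 126458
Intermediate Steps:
v(T) - 1*(-126353) = 105 - 1*(-126353) = 105 + 126353 = 126458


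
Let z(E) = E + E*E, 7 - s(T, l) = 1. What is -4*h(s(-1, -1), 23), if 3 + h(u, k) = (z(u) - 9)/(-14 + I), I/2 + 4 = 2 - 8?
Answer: 270/17 ≈ 15.882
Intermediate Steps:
s(T, l) = 6 (s(T, l) = 7 - 1*1 = 7 - 1 = 6)
z(E) = E + E**2
I = -20 (I = -8 + 2*(2 - 8) = -8 + 2*(-6) = -8 - 12 = -20)
h(u, k) = -93/34 - u*(1 + u)/34 (h(u, k) = -3 + (u*(1 + u) - 9)/(-14 - 20) = -3 + (-9 + u*(1 + u))/(-34) = -3 + (-9 + u*(1 + u))*(-1/34) = -3 + (9/34 - u*(1 + u)/34) = -93/34 - u*(1 + u)/34)
-4*h(s(-1, -1), 23) = -4*(-93/34 - 1/34*6*(1 + 6)) = -4*(-93/34 - 1/34*6*7) = -4*(-93/34 - 21/17) = -4*(-135/34) = 270/17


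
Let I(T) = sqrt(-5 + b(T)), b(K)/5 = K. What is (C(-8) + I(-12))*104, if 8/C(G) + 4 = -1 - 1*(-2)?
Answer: -832/3 + 104*I*sqrt(65) ≈ -277.33 + 838.47*I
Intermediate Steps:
b(K) = 5*K
I(T) = sqrt(-5 + 5*T)
C(G) = -8/3 (C(G) = 8/(-4 + (-1 - 1*(-2))) = 8/(-4 + (-1 + 2)) = 8/(-4 + 1) = 8/(-3) = 8*(-1/3) = -8/3)
(C(-8) + I(-12))*104 = (-8/3 + sqrt(-5 + 5*(-12)))*104 = (-8/3 + sqrt(-5 - 60))*104 = (-8/3 + sqrt(-65))*104 = (-8/3 + I*sqrt(65))*104 = -832/3 + 104*I*sqrt(65)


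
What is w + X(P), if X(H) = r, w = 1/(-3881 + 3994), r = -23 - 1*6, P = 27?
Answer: -3276/113 ≈ -28.991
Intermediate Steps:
r = -29 (r = -23 - 6 = -29)
w = 1/113 ≈ 0.0088496
X(H) = -29
w + X(P) = 1/113 - 29 = -3276/113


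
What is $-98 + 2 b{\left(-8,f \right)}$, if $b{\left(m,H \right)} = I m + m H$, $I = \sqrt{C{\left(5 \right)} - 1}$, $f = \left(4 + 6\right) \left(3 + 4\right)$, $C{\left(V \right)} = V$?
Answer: $-1250$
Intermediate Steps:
$f = 70$ ($f = 10 \cdot 7 = 70$)
$I = 2$ ($I = \sqrt{5 - 1} = \sqrt{4} = 2$)
$b{\left(m,H \right)} = 2 m + H m$ ($b{\left(m,H \right)} = 2 m + m H = 2 m + H m$)
$-98 + 2 b{\left(-8,f \right)} = -98 + 2 \left(- 8 \left(2 + 70\right)\right) = -98 + 2 \left(\left(-8\right) 72\right) = -98 + 2 \left(-576\right) = -98 - 1152 = -1250$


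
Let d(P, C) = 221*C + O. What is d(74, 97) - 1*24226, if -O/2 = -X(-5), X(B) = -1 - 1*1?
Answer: -2793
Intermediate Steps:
X(B) = -2 (X(B) = -1 - 1 = -2)
O = -4 (O = -(-2)*(-2) = -2*2 = -4)
d(P, C) = -4 + 221*C (d(P, C) = 221*C - 4 = -4 + 221*C)
d(74, 97) - 1*24226 = (-4 + 221*97) - 1*24226 = (-4 + 21437) - 24226 = 21433 - 24226 = -2793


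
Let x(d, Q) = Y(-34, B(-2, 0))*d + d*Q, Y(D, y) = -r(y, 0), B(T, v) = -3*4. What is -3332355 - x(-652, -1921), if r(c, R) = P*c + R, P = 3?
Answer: -4561375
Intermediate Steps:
r(c, R) = R + 3*c (r(c, R) = 3*c + R = R + 3*c)
B(T, v) = -12
Y(D, y) = -3*y (Y(D, y) = -(0 + 3*y) = -3*y)
x(d, Q) = 36*d + Q*d (x(d, Q) = (-3*(-12))*d + d*Q = 36*d + Q*d)
-3332355 - x(-652, -1921) = -3332355 - (-652)*(36 - 1921) = -3332355 - (-652)*(-1885) = -3332355 - 1*1229020 = -3332355 - 1229020 = -4561375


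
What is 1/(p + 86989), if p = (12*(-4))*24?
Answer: 1/85837 ≈ 1.1650e-5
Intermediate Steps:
p = -1152 (p = -48*24 = -1152)
1/(p + 86989) = 1/(-1152 + 86989) = 1/85837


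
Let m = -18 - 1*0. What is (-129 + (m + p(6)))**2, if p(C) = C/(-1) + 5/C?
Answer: 833569/36 ≈ 23155.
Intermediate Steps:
p(C) = -C + 5/C (p(C) = C*(-1) + 5/C = -C + 5/C)
m = -18 (m = -18 + 0 = -18)
(-129 + (m + p(6)))**2 = (-129 + (-18 + (-1*6 + 5/6)))**2 = (-129 + (-18 + (-6 + 5*(1/6))))**2 = (-129 + (-18 + (-6 + 5/6)))**2 = (-129 + (-18 - 31/6))**2 = (-129 - 139/6)**2 = (-913/6)**2 = 833569/36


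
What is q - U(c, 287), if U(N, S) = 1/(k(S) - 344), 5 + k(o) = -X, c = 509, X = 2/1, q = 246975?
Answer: 86688226/351 ≈ 2.4698e+5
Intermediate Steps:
X = 2 (X = 2*1 = 2)
k(o) = -7 (k(o) = -5 - 1*2 = -5 - 2 = -7)
U(N, S) = -1/351 (U(N, S) = 1/(-7 - 344) = 1/(-351) = -1/351)
q - U(c, 287) = 246975 - 1*(-1/351) = 246975 + 1/351 = 86688226/351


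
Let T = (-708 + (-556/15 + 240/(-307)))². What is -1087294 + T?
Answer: -11260486770926/21206025 ≈ -5.3100e+5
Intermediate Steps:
T = 11796696975424/21206025 (T = (-708 + (-556*1/15 + 240*(-1/307)))² = (-708 + (-556/15 - 240/307))² = (-708 - 174292/4605)² = (-3434632/4605)² = 11796696975424/21206025 ≈ 5.5629e+5)
-1087294 + T = -1087294 + 11796696975424/21206025 = -11260486770926/21206025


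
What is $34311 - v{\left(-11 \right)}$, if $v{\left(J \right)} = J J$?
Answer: $34190$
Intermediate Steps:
$v{\left(J \right)} = J^{2}$
$34311 - v{\left(-11 \right)} = 34311 - \left(-11\right)^{2} = 34311 - 121 = 34190$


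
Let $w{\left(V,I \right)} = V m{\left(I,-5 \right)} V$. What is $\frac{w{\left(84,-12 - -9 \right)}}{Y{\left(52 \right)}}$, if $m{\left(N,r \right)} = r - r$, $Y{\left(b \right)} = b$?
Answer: $0$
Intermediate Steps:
$m{\left(N,r \right)} = 0$
$w{\left(V,I \right)} = 0$ ($w{\left(V,I \right)} = V 0 V = 0 V = 0$)
$\frac{w{\left(84,-12 - -9 \right)}}{Y{\left(52 \right)}} = \frac{0}{52} = 0 \cdot \frac{1}{52} = 0$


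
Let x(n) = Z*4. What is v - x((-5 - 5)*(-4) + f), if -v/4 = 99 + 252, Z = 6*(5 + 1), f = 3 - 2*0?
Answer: -1548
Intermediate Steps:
f = 3 (f = 3 + 0 = 3)
Z = 36 (Z = 6*6 = 36)
x(n) = 144 (x(n) = 36*4 = 144)
v = -1404 (v = -4*(99 + 252) = -4*351 = -1404)
v - x((-5 - 5)*(-4) + f) = -1404 - 1*144 = -1404 - 144 = -1548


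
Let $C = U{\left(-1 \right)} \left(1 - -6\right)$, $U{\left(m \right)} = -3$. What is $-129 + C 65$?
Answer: $-1494$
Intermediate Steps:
$C = -21$ ($C = - 3 \left(1 - -6\right) = - 3 \left(1 + 6\right) = \left(-3\right) 7 = -21$)
$-129 + C 65 = -129 - 1365 = -1494$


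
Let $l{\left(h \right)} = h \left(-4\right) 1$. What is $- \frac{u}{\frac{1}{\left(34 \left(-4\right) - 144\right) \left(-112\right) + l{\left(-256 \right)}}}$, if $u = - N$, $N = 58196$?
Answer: $1884619264$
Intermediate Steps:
$u = -58196$ ($u = \left(-1\right) 58196 = -58196$)
$l{\left(h \right)} = - 4 h$ ($l{\left(h \right)} = - 4 h 1 = - 4 h$)
$- \frac{u}{\frac{1}{\left(34 \left(-4\right) - 144\right) \left(-112\right) + l{\left(-256 \right)}}} = - \frac{-58196}{\frac{1}{\left(34 \left(-4\right) - 144\right) \left(-112\right) - -1024}} = - \frac{-58196}{\frac{1}{\left(-136 - 144\right) \left(-112\right) + 1024}} = - \frac{-58196}{\frac{1}{\left(-280\right) \left(-112\right) + 1024}} = - \frac{-58196}{\frac{1}{31360 + 1024}} = - \frac{-58196}{\frac{1}{32384}} = - \left(-58196\right) \frac{1}{\frac{1}{32384}} = - \left(-58196\right) 32384 = \left(-1\right) \left(-1884619264\right) = 1884619264$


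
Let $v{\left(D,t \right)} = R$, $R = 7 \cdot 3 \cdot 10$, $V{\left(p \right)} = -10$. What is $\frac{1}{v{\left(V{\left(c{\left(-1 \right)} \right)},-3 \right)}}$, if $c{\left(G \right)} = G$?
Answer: $\frac{1}{210} \approx 0.0047619$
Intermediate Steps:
$R = 210$ ($R = 21 \cdot 10 = 210$)
$v{\left(D,t \right)} = 210$
$\frac{1}{v{\left(V{\left(c{\left(-1 \right)} \right)},-3 \right)}} = \frac{1}{210}$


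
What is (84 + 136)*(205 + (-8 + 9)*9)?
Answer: 47080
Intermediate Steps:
(84 + 136)*(205 + (-8 + 9)*9) = 220*(205 + 1*9) = 220*(205 + 9) = 220*214 = 47080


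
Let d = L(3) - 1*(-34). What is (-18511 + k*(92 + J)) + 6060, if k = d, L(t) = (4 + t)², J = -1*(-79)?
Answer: 1742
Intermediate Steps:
J = 79
d = 83 (d = (4 + 3)² - 1*(-34) = 7² + 34 = 49 + 34 = 83)
k = 83
(-18511 + k*(92 + J)) + 6060 = (-18511 + 83*(92 + 79)) + 6060 = (-18511 + 83*171) + 6060 = (-18511 + 14193) + 6060 = -4318 + 6060 = 1742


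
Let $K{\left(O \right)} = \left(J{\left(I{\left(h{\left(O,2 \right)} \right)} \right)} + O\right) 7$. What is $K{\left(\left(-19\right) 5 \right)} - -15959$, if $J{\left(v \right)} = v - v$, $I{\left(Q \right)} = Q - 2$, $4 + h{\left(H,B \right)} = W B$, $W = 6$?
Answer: $15294$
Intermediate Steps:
$h{\left(H,B \right)} = -4 + 6 B$
$I{\left(Q \right)} = -2 + Q$ ($I{\left(Q \right)} = Q - 2 = -2 + Q$)
$J{\left(v \right)} = 0$
$K{\left(O \right)} = 7 O$ ($K{\left(O \right)} = \left(0 + O\right) 7 = O 7 = 7 O$)
$K{\left(\left(-19\right) 5 \right)} - -15959 = 7 \left(\left(-19\right) 5\right) - -15959 = 7 \left(-95\right) + 15959 = -665 + 15959 = 15294$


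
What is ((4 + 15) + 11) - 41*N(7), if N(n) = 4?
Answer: -134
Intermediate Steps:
((4 + 15) + 11) - 41*N(7) = ((4 + 15) + 11) - 41*4 = (19 + 11) - 164 = 30 - 164 = -134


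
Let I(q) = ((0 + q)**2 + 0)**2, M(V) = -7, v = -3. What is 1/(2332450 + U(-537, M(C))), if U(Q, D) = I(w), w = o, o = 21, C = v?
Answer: 1/2526931 ≈ 3.9574e-7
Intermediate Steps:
C = -3
w = 21
I(q) = q**4 (I(q) = (q**2 + 0)**2 = (q**2)**2 = q**4)
U(Q, D) = 194481 (U(Q, D) = 21**4 = 194481)
1/(2332450 + U(-537, M(C))) = 1/(2332450 + 194481) = 1/2526931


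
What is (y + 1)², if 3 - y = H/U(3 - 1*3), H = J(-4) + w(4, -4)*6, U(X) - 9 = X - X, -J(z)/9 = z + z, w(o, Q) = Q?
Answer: 16/9 ≈ 1.7778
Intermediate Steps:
J(z) = -18*z (J(z) = -9*(z + z) = -18*z)
U(X) = 9 (U(X) = 9 + (X - X) = 9 + 0 = 9)
H = 48 (H = -18*(-4) - 4*6 = 72 - 24 = 48)
y = -7/3 (y = 3 - 48/9 = 3 - 1*16/3 = 3 - 16/3 = -7/3 ≈ -2.3333)
(y + 1)² = (-7/3 + 1)² = (-4/3)² = 16/9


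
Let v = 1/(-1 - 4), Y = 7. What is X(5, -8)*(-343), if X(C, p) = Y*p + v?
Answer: 96383/5 ≈ 19277.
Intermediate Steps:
v = -1/5 (v = 1/(-5) = -1/5 ≈ -0.20000)
X(C, p) = -1/5 + 7*p (X(C, p) = 7*p - 1/5 = -1/5 + 7*p)
X(5, -8)*(-343) = (-1/5 + 7*(-8))*(-343) = (-1/5 - 56)*(-343) = -281/5*(-343) = 96383/5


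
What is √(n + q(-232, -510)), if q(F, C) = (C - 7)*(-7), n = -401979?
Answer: 2*I*√99590 ≈ 631.16*I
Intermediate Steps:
q(F, C) = 49 - 7*C (q(F, C) = (-7 + C)*(-7) = 49 - 7*C)
√(n + q(-232, -510)) = √(-401979 + (49 - 7*(-510))) = √(-401979 + (49 + 3570)) = √(-401979 + 3619) = √(-398360) = 2*I*√99590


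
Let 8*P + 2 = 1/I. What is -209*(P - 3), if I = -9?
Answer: 49115/72 ≈ 682.15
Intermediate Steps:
P = -19/72 (P = -1/4 + (1/8)/(-9) = -1/4 + (1/8)*(-1/9) = -1/4 - 1/72 = -19/72 ≈ -0.26389)
-209*(P - 3) = -209*(-19/72 - 3) = -209*(-235)/72 = -19*(-2585/72) = 49115/72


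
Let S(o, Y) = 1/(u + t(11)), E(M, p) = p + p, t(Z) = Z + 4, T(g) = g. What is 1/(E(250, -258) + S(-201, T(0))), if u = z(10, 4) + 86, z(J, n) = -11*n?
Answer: -57/29411 ≈ -0.0019381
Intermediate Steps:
t(Z) = 4 + Z
u = 42 (u = -11*4 + 86 = -44 + 86 = 42)
E(M, p) = 2*p
S(o, Y) = 1/57 (S(o, Y) = 1/(42 + (4 + 11)) = 1/(42 + 15) = 1/57)
1/(E(250, -258) + S(-201, T(0))) = 1/(2*(-258) + 1/57) = 1/(-516 + 1/57) = 1/(-29411/57) = -57/29411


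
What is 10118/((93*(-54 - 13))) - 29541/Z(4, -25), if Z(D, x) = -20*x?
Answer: -189128971/3115500 ≈ -60.706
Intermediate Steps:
10118/((93*(-54 - 13))) - 29541/Z(4, -25) = 10118/((93*(-54 - 13))) - 29541/((-20*(-25))) = 10118/((93*(-67))) - 29541/500 = 10118/(-6231) - 29541*1/500 = 10118*(-1/6231) - 29541/500 = -10118/6231 - 29541/500 = -189128971/3115500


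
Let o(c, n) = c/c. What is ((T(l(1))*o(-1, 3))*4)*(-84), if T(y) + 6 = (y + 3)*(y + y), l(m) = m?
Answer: -672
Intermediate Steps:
o(c, n) = 1
T(y) = -6 + 2*y*(3 + y) (T(y) = -6 + (y + 3)*(y + y) = -6 + (3 + y)*(2*y) = -6 + 2*y*(3 + y))
((T(l(1))*o(-1, 3))*4)*(-84) = (((-6 + 2*1² + 6*1)*1)*4)*(-84) = (((-6 + 2*1 + 6)*1)*4)*(-84) = (((-6 + 2 + 6)*1)*4)*(-84) = ((2*1)*4)*(-84) = (2*4)*(-84) = 8*(-84) = -672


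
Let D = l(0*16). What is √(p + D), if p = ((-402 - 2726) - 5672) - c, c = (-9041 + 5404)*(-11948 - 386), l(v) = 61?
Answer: I*√44867497 ≈ 6698.3*I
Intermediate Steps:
c = 44858758 (c = -3637*(-12334) = 44858758)
D = 61
p = -44867558 (p = ((-402 - 2726) - 5672) - 1*44858758 = (-3128 - 5672) - 44858758 = -8800 - 44858758 = -44867558)
√(p + D) = √(-44867558 + 61) = √(-44867497) = I*√44867497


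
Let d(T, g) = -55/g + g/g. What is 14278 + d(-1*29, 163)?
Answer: 2327422/163 ≈ 14279.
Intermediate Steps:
d(T, g) = 1 - 55/g (d(T, g) = -55/g + 1 = 1 - 55/g)
14278 + d(-1*29, 163) = 14278 + (-55 + 163)/163 = 14278 + (1/163)*108 = 14278 + 108/163 = 2327422/163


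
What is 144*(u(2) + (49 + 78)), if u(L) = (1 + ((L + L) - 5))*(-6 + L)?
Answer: 18288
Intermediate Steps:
u(L) = (-6 + L)*(-4 + 2*L) (u(L) = (1 + (2*L - 5))*(-6 + L) = (1 + (-5 + 2*L))*(-6 + L) = (-4 + 2*L)*(-6 + L) = (-6 + L)*(-4 + 2*L))
144*(u(2) + (49 + 78)) = 144*((24 - 16*2 + 2*2**2) + (49 + 78)) = 144*((24 - 32 + 2*4) + 127) = 144*((24 - 32 + 8) + 127) = 144*(0 + 127) = 144*127 = 18288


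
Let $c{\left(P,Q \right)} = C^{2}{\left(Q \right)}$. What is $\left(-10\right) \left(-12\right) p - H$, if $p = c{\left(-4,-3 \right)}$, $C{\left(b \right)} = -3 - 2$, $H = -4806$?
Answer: $7806$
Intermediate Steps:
$C{\left(b \right)} = -5$
$c{\left(P,Q \right)} = 25$ ($c{\left(P,Q \right)} = \left(-5\right)^{2} = 25$)
$p = 25$
$\left(-10\right) \left(-12\right) p - H = \left(-10\right) \left(-12\right) 25 - -4806 = 120 \cdot 25 + 4806 = 3000 + 4806 = 7806$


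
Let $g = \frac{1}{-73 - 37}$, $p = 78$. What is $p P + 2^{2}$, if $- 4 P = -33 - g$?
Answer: $\frac{142411}{220} \approx 647.32$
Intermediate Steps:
$g = - \frac{1}{110}$ ($g = \frac{1}{-110} = - \frac{1}{110} \approx -0.0090909$)
$P = \frac{3629}{440}$ ($P = - \frac{-33 - - \frac{1}{110}}{4} = - \frac{-33 + \frac{1}{110}}{4} = \left(- \frac{1}{4}\right) \left(- \frac{3629}{110}\right) = \frac{3629}{440} \approx 8.2477$)
$p P + 2^{2} = 78 \cdot \frac{3629}{440} + 2^{2} = \frac{141531}{220} + 4 = \frac{142411}{220}$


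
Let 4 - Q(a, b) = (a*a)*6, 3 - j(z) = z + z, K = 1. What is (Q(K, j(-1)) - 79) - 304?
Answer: -385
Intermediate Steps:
j(z) = 3 - 2*z (j(z) = 3 - (z + z) = 3 - 2*z)
Q(a, b) = 4 - 6*a² (Q(a, b) = 4 - a*a*6 = 4 - a²*6 = 4 - 6*a²)
(Q(K, j(-1)) - 79) - 304 = ((4 - 6*1²) - 79) - 304 = ((4 - 6*1) - 79) - 304 = ((4 - 6) - 79) - 304 = (-2 - 79) - 304 = -81 - 304 = -385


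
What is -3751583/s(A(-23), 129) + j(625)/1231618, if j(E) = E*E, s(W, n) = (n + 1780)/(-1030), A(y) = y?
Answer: 4759133411535945/2351158762 ≈ 2.0242e+6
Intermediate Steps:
s(W, n) = -178/103 - n/1030 (s(W, n) = (1780 + n)*(-1/1030) = -178/103 - n/1030)
j(E) = E²
-3751583/s(A(-23), 129) + j(625)/1231618 = -3751583/(-178/103 - 1/1030*129) + 625²/1231618 = -3751583/(-178/103 - 129/1030) + 390625*(1/1231618) = -3751583/(-1909/1030) + 390625/1231618 = -3751583*(-1030/1909) + 390625/1231618 = 3864130490/1909 + 390625/1231618 = 4759133411535945/2351158762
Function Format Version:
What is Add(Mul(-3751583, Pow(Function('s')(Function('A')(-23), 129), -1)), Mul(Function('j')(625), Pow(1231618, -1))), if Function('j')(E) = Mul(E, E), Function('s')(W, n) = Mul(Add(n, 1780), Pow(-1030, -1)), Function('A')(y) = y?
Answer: Rational(4759133411535945, 2351158762) ≈ 2.0242e+6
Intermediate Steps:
Function('s')(W, n) = Add(Rational(-178, 103), Mul(Rational(-1, 1030), n)) (Function('s')(W, n) = Mul(Add(1780, n), Rational(-1, 1030)) = Add(Rational(-178, 103), Mul(Rational(-1, 1030), n)))
Function('j')(E) = Pow(E, 2)
Add(Mul(-3751583, Pow(Function('s')(Function('A')(-23), 129), -1)), Mul(Function('j')(625), Pow(1231618, -1))) = Add(Mul(-3751583, Pow(Add(Rational(-178, 103), Mul(Rational(-1, 1030), 129)), -1)), Mul(Pow(625, 2), Pow(1231618, -1))) = Add(Mul(-3751583, Pow(Add(Rational(-178, 103), Rational(-129, 1030)), -1)), Mul(390625, Rational(1, 1231618))) = Add(Mul(-3751583, Pow(Rational(-1909, 1030), -1)), Rational(390625, 1231618)) = Add(Mul(-3751583, Rational(-1030, 1909)), Rational(390625, 1231618)) = Add(Rational(3864130490, 1909), Rational(390625, 1231618)) = Rational(4759133411535945, 2351158762)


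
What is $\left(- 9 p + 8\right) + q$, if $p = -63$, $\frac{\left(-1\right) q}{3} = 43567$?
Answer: $-130126$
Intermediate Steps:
$q = -130701$ ($q = \left(-3\right) 43567 = -130701$)
$\left(- 9 p + 8\right) + q = \left(\left(-9\right) \left(-63\right) + 8\right) - 130701 = \left(567 + 8\right) - 130701 = 575 - 130701 = -130126$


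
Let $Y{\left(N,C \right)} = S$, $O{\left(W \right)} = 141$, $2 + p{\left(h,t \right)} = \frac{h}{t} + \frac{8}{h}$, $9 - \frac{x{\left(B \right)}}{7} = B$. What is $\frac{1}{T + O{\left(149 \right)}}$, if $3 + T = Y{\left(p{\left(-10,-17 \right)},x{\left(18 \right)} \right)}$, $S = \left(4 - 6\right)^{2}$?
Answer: $\frac{1}{142} \approx 0.0070423$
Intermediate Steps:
$x{\left(B \right)} = 63 - 7 B$
$S = 4$ ($S = \left(-2\right)^{2} = 4$)
$p{\left(h,t \right)} = -2 + \frac{8}{h} + \frac{h}{t}$ ($p{\left(h,t \right)} = -2 + \left(\frac{h}{t} + \frac{8}{h}\right) = -2 + \left(\frac{8}{h} + \frac{h}{t}\right) = -2 + \frac{8}{h} + \frac{h}{t}$)
$Y{\left(N,C \right)} = 4$
$T = 1$ ($T = -3 + 4 = 1$)
$\frac{1}{T + O{\left(149 \right)}} = \frac{1}{1 + 141} = \frac{1}{142}$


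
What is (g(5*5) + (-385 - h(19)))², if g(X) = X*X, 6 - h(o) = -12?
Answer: 49284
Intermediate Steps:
h(o) = 18 (h(o) = 6 - 1*(-12) = 6 + 12 = 18)
g(X) = X²
(g(5*5) + (-385 - h(19)))² = ((5*5)² + (-385 - 1*18))² = (25² + (-385 - 18))² = (625 - 403)² = 222² = 49284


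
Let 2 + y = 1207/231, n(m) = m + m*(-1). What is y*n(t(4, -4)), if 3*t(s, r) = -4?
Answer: 0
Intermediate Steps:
t(s, r) = -4/3 (t(s, r) = (1/3)*(-4) = -4/3)
n(m) = 0 (n(m) = m - m = 0)
y = 745/231 (y = -2 + 1207/231 = 745/231 ≈ 3.2251)
y*n(t(4, -4)) = (745/231)*0 = 0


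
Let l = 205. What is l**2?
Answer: 42025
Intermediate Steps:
l**2 = 205**2 = 42025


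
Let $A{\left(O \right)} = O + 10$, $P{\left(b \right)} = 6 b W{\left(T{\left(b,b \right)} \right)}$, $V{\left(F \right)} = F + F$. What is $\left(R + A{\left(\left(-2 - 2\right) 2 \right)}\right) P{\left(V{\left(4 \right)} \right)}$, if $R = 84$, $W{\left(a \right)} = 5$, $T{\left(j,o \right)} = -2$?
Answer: $20640$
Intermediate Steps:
$V{\left(F \right)} = 2 F$
$P{\left(b \right)} = 30 b$ ($P{\left(b \right)} = 6 b 5 = 30 b$)
$A{\left(O \right)} = 10 + O$
$\left(R + A{\left(\left(-2 - 2\right) 2 \right)}\right) P{\left(V{\left(4 \right)} \right)} = \left(84 + \left(10 + \left(-2 - 2\right) 2\right)\right) 30 \cdot 2 \cdot 4 = \left(84 + \left(10 - 8\right)\right) 30 \cdot 8 = \left(84 + \left(10 - 8\right)\right) 240 = \left(84 + 2\right) 240 = 86 \cdot 240 = 20640$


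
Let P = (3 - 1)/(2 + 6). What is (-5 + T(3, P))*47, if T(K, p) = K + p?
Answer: -329/4 ≈ -82.250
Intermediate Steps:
P = ¼ (P = 2/8 = 2*(⅛) = ¼ ≈ 0.25000)
(-5 + T(3, P))*47 = (-5 + (3 + ¼))*47 = (-5 + 13/4)*47 = -7/4*47 = -329/4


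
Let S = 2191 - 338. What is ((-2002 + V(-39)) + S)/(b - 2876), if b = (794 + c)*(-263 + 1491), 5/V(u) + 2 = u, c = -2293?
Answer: 3057/37794784 ≈ 8.0884e-5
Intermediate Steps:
V(u) = 5/(-2 + u)
b = -1840772 (b = (794 - 2293)*(-263 + 1491) = -1499*1228 = -1840772)
S = 1853
((-2002 + V(-39)) + S)/(b - 2876) = ((-2002 + 5/(-2 - 39)) + 1853)/(-1840772 - 2876) = ((-2002 + 5/(-41)) + 1853)/(-1843648) = ((-2002 + 5*(-1/41)) + 1853)*(-1/1843648) = ((-2002 - 5/41) + 1853)*(-1/1843648) = (-82087/41 + 1853)*(-1/1843648) = -6114/41*(-1/1843648) = 3057/37794784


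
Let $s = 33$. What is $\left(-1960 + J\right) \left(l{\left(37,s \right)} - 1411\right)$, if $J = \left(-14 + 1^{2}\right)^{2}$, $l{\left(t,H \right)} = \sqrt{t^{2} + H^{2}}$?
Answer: $2527101 - 1791 \sqrt{2458} \approx 2.4383 \cdot 10^{6}$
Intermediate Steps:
$l{\left(t,H \right)} = \sqrt{H^{2} + t^{2}}$
$J = 169$ ($J = \left(-14 + 1\right)^{2} = \left(-13\right)^{2} = 169$)
$\left(-1960 + J\right) \left(l{\left(37,s \right)} - 1411\right) = \left(-1960 + 169\right) \left(\sqrt{33^{2} + 37^{2}} - 1411\right) = - 1791 \left(\sqrt{1089 + 1369} - 1411\right) = - 1791 \left(\sqrt{2458} - 1411\right) = - 1791 \left(-1411 + \sqrt{2458}\right) = 2527101 - 1791 \sqrt{2458}$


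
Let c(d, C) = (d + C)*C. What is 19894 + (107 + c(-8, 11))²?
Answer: 39494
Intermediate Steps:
c(d, C) = C*(C + d) (c(d, C) = (C + d)*C = C*(C + d))
19894 + (107 + c(-8, 11))² = 19894 + (107 + 11*(11 - 8))² = 19894 + (107 + 11*3)² = 19894 + (107 + 33)² = 19894 + 140² = 19894 + 19600 = 39494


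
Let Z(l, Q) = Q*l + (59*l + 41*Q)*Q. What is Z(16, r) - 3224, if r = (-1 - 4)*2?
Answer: -8724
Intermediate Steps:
r = -10 (r = -5*2 = -10)
Z(l, Q) = Q*l + Q*(41*Q + 59*l) (Z(l, Q) = Q*l + (41*Q + 59*l)*Q = Q*l + Q*(41*Q + 59*l))
Z(16, r) - 3224 = -10*(41*(-10) + 60*16) - 3224 = -10*(-410 + 960) - 3224 = -10*550 - 3224 = -5500 - 3224 = -8724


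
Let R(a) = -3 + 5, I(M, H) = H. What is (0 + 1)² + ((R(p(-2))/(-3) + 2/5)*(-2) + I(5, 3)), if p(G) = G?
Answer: 68/15 ≈ 4.5333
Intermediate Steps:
R(a) = 2
(0 + 1)² + ((R(p(-2))/(-3) + 2/5)*(-2) + I(5, 3)) = (0 + 1)² + ((2/(-3) + 2/5)*(-2) + 3) = 1² + ((2*(-⅓) + 2*(⅕))*(-2) + 3) = 1 + ((-⅔ + ⅖)*(-2) + 3) = 1 + (-4/15*(-2) + 3) = 1 + (8/15 + 3) = 1 + 53/15 = 68/15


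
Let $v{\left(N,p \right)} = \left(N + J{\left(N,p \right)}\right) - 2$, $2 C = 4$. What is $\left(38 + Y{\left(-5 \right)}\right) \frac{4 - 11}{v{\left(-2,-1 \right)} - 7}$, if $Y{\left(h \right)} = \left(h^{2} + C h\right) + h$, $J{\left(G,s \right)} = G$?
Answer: $\frac{336}{13} \approx 25.846$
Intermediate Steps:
$C = 2$ ($C = \frac{1}{2} \cdot 4 = 2$)
$v{\left(N,p \right)} = -2 + 2 N$ ($v{\left(N,p \right)} = \left(N + N\right) - 2 = 2 N - 2 = -2 + 2 N$)
$Y{\left(h \right)} = h^{2} + 3 h$ ($Y{\left(h \right)} = \left(h^{2} + 2 h\right) + h = h^{2} + 3 h$)
$\left(38 + Y{\left(-5 \right)}\right) \frac{4 - 11}{v{\left(-2,-1 \right)} - 7} = \left(38 - 5 \left(3 - 5\right)\right) \frac{4 - 11}{\left(-2 + 2 \left(-2\right)\right) - 7} = \left(38 - -10\right) \left(- \frac{7}{\left(-2 - 4\right) - 7}\right) = \left(38 + 10\right) \left(- \frac{7}{-6 - 7}\right) = 48 \left(- \frac{7}{-13}\right) = 48 \left(\left(-7\right) \left(- \frac{1}{13}\right)\right) = 48 \cdot \frac{7}{13} = \frac{336}{13}$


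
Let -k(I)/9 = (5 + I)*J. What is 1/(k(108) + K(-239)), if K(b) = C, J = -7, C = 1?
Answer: 1/7120 ≈ 0.00014045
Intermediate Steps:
k(I) = 315 + 63*I (k(I) = -9*(5 + I)*(-7) = -9*(-35 - 7*I) = 315 + 63*I)
K(b) = 1
1/(k(108) + K(-239)) = 1/((315 + 63*108) + 1) = 1/((315 + 6804) + 1) = 1/(7119 + 1) = 1/7120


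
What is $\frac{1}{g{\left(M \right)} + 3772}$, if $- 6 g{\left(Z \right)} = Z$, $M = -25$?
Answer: $\frac{6}{22657} \approx 0.00026482$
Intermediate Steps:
$g{\left(Z \right)} = - \frac{Z}{6}$
$\frac{1}{g{\left(M \right)} + 3772} = \frac{1}{\left(- \frac{1}{6}\right) \left(-25\right) + 3772} = \frac{1}{\frac{25}{6} + 3772} = \frac{1}{\frac{22657}{6}} = \frac{6}{22657}$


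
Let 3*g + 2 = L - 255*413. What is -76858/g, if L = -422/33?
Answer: 7608942/3475883 ≈ 2.1891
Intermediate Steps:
L = -422/33 (L = -422*1/33 = -422/33 ≈ -12.788)
g = -3475883/99 (g = -2/3 + (-422/33 - 255*413)/3 = -2/3 + (-422/33 - 105315)/3 = -2/3 + (1/3)*(-3475817/33) = -2/3 - 3475817/99 = -3475883/99 ≈ -35110.)
-76858/g = -76858/(-3475883/99) = -76858*(-99/3475883) = 7608942/3475883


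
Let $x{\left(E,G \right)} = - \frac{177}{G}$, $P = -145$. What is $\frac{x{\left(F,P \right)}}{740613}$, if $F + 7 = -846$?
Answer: $\frac{59}{35796295} \approx 1.6482 \cdot 10^{-6}$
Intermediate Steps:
$F = -853$ ($F = -7 - 846 = -853$)
$\frac{x{\left(F,P \right)}}{740613} = \frac{\left(-177\right) \frac{1}{-145}}{740613} = \left(-177\right) \left(- \frac{1}{145}\right) \frac{1}{740613} = \frac{177}{145} \cdot \frac{1}{740613} = \frac{59}{35796295}$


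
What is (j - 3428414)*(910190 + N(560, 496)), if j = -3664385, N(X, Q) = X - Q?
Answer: -6456248660946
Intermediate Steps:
(j - 3428414)*(910190 + N(560, 496)) = (-3664385 - 3428414)*(910190 + (560 - 1*496)) = -7092799*(910190 + (560 - 496)) = -7092799*(910190 + 64) = -7092799*910254 = -6456248660946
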